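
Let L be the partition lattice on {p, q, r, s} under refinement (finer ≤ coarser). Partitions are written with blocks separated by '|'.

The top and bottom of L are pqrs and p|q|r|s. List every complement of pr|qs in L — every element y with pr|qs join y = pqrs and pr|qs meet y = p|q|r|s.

pq|rs, pq|r|s, ps|qr, ps|q|r, p|qr|s, p|q|rs

Need y with pr|qs ∨ y = pqrs and pr|qs ∧ y = p|q|r|s.
Checking each element gives: pq|rs, pq|r|s, ps|qr, ps|q|r, p|qr|s, p|q|rs.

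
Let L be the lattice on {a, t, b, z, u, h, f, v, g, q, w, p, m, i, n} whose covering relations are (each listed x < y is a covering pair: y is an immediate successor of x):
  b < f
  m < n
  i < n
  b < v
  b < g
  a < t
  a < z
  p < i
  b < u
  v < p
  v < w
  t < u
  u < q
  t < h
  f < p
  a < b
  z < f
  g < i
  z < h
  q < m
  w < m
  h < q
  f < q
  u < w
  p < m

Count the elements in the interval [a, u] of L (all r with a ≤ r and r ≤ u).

The interval [a, u] = {a, b, t, u}, which has 4 elements.

4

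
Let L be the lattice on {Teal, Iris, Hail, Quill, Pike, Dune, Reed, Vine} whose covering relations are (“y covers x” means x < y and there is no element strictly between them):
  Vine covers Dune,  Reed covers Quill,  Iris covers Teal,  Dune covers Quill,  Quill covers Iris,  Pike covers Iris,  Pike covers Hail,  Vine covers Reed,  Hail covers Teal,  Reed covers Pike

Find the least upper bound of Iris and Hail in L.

Pike

Common upper bounds of {Iris, Hail}: Pike, Reed, Vine.
The least among these is Pike.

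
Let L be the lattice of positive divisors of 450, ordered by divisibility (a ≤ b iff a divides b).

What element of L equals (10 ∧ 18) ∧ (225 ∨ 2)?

10 ∧ 18 = 2
225 ∨ 2 = 450
2 ∧ 450 = 2

2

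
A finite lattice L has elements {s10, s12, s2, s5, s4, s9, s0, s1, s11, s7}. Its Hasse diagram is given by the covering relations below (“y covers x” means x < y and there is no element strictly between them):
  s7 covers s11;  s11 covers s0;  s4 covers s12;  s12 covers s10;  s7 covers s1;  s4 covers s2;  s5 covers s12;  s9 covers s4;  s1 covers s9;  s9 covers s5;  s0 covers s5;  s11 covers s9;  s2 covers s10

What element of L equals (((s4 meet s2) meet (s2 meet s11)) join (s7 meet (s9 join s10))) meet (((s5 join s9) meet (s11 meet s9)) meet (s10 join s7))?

s9

s4 ∧ s2 = s2
s2 ∧ s11 = s2
s2 ∧ s2 = s2
s9 ∨ s10 = s9
s7 ∧ s9 = s9
s2 ∨ s9 = s9
s5 ∨ s9 = s9
s11 ∧ s9 = s9
s9 ∧ s9 = s9
s10 ∨ s7 = s7
s9 ∧ s7 = s9
s9 ∧ s9 = s9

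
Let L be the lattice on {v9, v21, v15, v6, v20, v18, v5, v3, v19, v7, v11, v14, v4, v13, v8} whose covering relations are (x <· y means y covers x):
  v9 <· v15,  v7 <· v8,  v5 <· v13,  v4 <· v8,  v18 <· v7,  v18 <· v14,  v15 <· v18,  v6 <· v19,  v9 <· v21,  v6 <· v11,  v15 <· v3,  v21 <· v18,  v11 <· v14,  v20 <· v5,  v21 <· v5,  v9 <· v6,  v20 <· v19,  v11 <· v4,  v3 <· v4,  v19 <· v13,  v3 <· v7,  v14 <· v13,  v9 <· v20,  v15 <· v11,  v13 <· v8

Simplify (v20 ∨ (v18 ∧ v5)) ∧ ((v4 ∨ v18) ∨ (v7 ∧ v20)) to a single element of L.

v5

v18 ∧ v5 = v21
v20 ∨ v21 = v5
v4 ∨ v18 = v8
v7 ∧ v20 = v9
v8 ∨ v9 = v8
v5 ∧ v8 = v5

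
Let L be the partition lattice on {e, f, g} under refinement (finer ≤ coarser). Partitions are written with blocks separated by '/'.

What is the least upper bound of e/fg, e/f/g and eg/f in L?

The join of e/fg, e/f/g, eg/f merges any blocks that overlap across the partitions, giving efg.

efg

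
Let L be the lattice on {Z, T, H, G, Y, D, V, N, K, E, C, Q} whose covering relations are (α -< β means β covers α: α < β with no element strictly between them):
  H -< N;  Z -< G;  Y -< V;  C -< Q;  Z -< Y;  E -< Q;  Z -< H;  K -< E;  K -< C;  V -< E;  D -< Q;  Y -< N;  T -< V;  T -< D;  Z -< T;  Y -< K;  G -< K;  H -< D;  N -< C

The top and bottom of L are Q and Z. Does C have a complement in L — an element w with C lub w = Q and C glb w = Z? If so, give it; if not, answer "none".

T

Need w with C ∨ w = Q and C ∧ w = Z.
Checking each element gives: T.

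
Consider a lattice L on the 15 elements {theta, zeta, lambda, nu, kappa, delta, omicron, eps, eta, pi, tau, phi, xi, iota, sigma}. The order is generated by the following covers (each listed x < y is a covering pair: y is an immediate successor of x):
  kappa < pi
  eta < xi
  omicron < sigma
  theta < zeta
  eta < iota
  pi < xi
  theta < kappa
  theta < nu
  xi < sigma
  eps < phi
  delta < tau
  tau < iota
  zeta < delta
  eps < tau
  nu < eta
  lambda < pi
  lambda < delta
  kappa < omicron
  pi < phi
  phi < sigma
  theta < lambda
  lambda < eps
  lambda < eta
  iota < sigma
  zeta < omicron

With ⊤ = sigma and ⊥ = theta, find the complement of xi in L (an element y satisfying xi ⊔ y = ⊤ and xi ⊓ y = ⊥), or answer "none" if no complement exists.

zeta

Need y with xi ∨ y = sigma and xi ∧ y = theta.
Checking each element gives: zeta.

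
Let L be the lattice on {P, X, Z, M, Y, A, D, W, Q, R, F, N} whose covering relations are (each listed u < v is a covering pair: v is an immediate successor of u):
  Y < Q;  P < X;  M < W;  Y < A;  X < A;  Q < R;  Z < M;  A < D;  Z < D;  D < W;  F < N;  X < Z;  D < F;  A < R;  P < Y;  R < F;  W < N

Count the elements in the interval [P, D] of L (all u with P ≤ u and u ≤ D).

The interval [P, D] = {A, D, P, X, Y, Z}, which has 6 elements.

6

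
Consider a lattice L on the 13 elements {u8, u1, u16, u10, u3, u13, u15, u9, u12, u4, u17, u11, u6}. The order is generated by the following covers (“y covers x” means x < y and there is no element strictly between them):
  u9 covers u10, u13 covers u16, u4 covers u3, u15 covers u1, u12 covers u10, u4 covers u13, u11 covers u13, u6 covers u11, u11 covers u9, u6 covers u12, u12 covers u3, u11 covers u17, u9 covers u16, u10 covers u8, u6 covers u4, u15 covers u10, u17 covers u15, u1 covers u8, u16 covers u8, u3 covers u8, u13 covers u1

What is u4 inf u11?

Common lower bounds of {u4, u11}: u1, u13, u16, u8.
The greatest among these is u13.

u13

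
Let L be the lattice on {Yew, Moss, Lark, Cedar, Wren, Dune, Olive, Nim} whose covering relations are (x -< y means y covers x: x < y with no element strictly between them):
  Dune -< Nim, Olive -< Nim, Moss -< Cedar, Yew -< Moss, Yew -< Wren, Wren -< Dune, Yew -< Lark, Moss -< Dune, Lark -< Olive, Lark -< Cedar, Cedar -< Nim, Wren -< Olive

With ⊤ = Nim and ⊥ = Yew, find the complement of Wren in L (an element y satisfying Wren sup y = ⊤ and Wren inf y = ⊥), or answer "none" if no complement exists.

Need y with Wren ∨ y = Nim and Wren ∧ y = Yew.
Checking each element gives: Cedar.

Cedar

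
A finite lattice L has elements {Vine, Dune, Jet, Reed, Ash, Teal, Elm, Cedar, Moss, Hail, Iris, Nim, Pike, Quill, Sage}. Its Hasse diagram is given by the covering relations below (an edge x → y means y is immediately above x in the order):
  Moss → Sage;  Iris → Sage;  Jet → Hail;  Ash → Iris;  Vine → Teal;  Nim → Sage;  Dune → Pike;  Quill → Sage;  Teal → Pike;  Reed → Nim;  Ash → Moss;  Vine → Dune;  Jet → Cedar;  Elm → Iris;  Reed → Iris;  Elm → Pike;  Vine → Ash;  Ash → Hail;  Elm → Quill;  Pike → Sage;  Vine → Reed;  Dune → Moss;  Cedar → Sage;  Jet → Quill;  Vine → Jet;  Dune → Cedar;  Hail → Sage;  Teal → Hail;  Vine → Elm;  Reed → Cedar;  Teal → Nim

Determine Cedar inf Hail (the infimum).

Common lower bounds of {Cedar, Hail}: Jet, Vine.
The greatest among these is Jet.

Jet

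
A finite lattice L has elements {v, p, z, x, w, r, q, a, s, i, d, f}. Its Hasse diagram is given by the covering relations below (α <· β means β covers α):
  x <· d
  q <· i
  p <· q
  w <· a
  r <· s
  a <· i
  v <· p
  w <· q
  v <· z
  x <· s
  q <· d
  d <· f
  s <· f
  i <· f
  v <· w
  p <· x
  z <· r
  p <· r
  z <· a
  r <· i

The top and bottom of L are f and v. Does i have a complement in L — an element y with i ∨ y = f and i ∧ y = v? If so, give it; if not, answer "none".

For every candidate y, either i ∨ y ≠ f or i ∧ y ≠ v; no complement exists.

none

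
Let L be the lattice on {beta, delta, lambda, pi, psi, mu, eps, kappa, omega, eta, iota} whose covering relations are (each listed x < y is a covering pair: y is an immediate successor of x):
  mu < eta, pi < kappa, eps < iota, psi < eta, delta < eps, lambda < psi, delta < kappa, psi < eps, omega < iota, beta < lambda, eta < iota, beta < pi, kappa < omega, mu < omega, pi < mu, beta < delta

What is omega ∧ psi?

beta

Common lower bounds of {omega, psi}: beta.
The greatest among these is beta.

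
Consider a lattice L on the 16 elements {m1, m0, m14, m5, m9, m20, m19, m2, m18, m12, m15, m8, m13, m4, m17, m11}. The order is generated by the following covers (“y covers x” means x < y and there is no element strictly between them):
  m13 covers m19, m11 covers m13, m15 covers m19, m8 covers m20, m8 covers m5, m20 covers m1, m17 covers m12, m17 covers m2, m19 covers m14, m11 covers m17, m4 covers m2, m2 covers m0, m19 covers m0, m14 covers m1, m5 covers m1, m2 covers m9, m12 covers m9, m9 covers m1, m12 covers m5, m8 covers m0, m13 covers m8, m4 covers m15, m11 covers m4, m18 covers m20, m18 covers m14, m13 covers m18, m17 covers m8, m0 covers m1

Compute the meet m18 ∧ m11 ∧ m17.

m20

Common lower bounds of {m18, m11, m17}: m1, m20.
The greatest among these is m20.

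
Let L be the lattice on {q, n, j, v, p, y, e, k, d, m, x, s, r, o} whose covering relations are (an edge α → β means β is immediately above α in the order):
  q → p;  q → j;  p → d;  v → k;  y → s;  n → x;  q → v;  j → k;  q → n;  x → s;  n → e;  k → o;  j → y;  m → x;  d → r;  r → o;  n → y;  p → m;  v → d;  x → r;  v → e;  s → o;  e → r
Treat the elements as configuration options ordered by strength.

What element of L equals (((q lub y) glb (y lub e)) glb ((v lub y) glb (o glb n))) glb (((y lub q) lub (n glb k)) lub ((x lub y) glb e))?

q ∨ y = y
y ∨ e = o
y ∧ o = y
v ∨ y = o
o ∧ n = n
o ∧ n = n
y ∧ n = n
y ∨ q = y
n ∧ k = q
y ∨ q = y
x ∨ y = s
s ∧ e = n
y ∨ n = y
n ∧ y = n

n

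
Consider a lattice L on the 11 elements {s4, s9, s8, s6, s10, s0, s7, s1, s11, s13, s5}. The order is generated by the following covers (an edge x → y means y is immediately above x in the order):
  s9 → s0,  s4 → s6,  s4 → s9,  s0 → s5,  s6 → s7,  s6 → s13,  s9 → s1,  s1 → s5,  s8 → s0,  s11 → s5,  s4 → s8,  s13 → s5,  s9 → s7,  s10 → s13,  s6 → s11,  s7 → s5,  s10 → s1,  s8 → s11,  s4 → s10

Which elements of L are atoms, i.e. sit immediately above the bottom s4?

The atoms are exactly the elements that cover s4: s10, s6, s8, s9.

s10, s6, s8, s9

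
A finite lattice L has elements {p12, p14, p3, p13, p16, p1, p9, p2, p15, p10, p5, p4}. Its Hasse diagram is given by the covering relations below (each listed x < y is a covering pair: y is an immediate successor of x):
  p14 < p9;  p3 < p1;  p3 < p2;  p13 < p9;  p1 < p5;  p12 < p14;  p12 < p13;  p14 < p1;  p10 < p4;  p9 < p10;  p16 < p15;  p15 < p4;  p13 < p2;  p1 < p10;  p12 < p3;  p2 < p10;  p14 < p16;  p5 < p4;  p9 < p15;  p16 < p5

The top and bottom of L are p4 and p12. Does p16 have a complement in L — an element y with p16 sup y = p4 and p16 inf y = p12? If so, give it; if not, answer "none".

Need y with p16 ∨ y = p4 and p16 ∧ y = p12.
Checking each element gives: p2.

p2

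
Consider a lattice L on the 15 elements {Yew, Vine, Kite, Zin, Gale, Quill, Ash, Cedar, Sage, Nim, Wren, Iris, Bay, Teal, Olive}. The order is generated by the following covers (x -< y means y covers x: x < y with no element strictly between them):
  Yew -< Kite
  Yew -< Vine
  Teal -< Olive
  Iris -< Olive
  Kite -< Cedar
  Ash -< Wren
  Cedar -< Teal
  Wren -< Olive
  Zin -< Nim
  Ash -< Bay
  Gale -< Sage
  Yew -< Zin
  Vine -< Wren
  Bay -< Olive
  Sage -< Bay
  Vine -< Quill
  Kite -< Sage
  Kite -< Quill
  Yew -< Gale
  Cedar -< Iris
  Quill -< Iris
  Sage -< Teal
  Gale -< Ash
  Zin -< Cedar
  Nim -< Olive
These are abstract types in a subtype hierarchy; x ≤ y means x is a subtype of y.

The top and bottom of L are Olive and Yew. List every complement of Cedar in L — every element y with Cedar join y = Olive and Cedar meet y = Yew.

Need y with Cedar ∨ y = Olive and Cedar ∧ y = Yew.
Checking each element gives: Ash, Wren.

Ash, Wren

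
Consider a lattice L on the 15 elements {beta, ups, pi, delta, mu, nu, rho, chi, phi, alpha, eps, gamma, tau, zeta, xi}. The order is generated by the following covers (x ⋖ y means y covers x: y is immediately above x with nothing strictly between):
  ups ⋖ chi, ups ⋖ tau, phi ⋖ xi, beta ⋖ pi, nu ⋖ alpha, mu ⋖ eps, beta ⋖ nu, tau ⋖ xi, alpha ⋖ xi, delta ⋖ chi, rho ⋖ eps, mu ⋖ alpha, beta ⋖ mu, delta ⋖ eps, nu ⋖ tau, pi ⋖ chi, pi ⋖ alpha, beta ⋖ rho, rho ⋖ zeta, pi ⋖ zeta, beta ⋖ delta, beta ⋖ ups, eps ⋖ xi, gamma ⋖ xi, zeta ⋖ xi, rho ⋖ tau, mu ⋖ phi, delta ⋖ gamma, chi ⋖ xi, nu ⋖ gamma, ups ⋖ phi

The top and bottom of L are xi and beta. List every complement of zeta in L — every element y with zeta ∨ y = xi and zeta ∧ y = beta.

delta, gamma, mu, nu, phi, ups

Need y with zeta ∨ y = xi and zeta ∧ y = beta.
Checking each element gives: delta, gamma, mu, nu, phi, ups.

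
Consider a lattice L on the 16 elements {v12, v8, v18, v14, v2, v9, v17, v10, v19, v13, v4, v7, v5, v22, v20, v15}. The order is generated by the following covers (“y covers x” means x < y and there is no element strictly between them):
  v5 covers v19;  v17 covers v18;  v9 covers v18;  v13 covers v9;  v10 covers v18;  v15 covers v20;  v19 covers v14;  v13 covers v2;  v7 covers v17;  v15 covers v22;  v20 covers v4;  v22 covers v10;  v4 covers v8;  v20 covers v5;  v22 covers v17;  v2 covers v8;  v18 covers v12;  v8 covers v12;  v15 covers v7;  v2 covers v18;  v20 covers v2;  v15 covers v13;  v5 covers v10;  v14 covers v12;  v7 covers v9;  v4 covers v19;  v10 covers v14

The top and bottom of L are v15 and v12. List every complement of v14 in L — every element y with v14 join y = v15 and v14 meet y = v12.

Need y with v14 ∨ y = v15 and v14 ∧ y = v12.
Checking each element gives: v13, v7, v9.

v13, v7, v9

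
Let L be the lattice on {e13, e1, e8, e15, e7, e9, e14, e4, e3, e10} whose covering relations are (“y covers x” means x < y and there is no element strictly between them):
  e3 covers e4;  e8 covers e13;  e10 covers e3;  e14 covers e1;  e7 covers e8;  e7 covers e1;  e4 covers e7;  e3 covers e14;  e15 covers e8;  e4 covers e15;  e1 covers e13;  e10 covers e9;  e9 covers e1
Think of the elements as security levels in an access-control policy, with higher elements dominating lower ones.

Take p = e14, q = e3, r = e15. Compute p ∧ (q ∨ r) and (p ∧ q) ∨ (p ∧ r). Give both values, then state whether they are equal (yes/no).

q ∨ r = e3, so p ∧ (q ∨ r) = e14 ∧ e3 = e14.
p ∧ q = e14 and p ∧ r = e13, so (p ∧ q) ∨ (p ∧ r) = e14 ∨ e13 = e14.
Equal: yes.

e14; e14; yes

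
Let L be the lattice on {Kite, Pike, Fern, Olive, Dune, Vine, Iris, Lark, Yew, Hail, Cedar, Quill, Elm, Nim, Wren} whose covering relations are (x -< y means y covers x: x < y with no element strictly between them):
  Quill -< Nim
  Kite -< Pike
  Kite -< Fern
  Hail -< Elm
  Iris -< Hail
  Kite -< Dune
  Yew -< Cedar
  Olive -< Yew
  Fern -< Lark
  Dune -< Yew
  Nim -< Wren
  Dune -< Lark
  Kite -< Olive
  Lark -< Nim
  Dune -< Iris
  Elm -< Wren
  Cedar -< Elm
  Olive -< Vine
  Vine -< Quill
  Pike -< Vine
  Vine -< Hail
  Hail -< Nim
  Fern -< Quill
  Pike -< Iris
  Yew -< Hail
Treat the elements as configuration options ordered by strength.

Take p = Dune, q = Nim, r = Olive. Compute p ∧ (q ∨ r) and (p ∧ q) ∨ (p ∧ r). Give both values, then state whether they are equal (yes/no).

q ∨ r = Nim, so p ∧ (q ∨ r) = Dune ∧ Nim = Dune.
p ∧ q = Dune and p ∧ r = Kite, so (p ∧ q) ∨ (p ∧ r) = Dune ∨ Kite = Dune.
Equal: yes.

Dune; Dune; yes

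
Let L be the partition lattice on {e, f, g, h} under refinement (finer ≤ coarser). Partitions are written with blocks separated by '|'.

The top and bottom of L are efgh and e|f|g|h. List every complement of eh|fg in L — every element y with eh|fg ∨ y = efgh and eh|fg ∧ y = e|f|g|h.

ef|gh, ef|g|h, eg|fh, eg|f|h, e|fh|g, e|f|gh

Need y with eh|fg ∨ y = efgh and eh|fg ∧ y = e|f|g|h.
Checking each element gives: ef|gh, ef|g|h, eg|fh, eg|f|h, e|fh|g, e|f|gh.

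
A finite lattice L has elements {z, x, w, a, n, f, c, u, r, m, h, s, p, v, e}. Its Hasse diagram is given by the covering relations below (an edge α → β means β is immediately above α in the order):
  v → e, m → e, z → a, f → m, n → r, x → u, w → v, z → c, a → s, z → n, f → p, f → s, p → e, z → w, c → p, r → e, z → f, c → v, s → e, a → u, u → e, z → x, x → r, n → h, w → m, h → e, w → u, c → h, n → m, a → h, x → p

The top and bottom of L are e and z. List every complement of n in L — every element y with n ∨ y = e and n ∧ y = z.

p, s, u, v

Need y with n ∨ y = e and n ∧ y = z.
Checking each element gives: p, s, u, v.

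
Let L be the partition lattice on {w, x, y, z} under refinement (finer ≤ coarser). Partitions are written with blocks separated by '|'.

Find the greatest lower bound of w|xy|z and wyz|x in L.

w|x|y|z

The meet (common refinement) of w|xy|z and wyz|x intersects blocks pairwise, giving w|x|y|z.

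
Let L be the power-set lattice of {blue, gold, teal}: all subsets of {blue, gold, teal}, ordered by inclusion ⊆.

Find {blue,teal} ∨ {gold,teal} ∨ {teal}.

{blue,gold,teal}

Under ⊆, join is union: {blue,teal} ∪ {gold,teal} ∪ {teal} = {blue,gold,teal}.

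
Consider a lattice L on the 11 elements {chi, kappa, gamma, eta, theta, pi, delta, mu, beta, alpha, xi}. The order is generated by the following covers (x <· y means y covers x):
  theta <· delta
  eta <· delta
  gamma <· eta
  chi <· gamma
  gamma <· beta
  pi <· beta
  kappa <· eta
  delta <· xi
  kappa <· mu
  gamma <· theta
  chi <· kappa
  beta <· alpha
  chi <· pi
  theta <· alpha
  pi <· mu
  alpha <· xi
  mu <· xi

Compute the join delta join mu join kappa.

Common upper bounds of {delta, mu, kappa}: xi.
The least among these is xi.

xi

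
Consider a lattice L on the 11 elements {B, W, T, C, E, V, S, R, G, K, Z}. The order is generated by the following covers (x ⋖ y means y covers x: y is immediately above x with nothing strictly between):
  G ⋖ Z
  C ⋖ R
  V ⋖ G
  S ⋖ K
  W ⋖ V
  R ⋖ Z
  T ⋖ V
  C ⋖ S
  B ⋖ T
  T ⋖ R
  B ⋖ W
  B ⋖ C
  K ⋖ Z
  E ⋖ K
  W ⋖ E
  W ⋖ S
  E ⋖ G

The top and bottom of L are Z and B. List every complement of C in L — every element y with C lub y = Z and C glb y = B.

G, V

Need y with C ∨ y = Z and C ∧ y = B.
Checking each element gives: G, V.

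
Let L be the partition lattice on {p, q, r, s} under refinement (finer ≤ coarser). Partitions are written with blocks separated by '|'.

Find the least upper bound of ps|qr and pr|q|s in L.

The join of ps|qr and pr|q|s merges any blocks that overlap across the partitions, giving pqrs.

pqrs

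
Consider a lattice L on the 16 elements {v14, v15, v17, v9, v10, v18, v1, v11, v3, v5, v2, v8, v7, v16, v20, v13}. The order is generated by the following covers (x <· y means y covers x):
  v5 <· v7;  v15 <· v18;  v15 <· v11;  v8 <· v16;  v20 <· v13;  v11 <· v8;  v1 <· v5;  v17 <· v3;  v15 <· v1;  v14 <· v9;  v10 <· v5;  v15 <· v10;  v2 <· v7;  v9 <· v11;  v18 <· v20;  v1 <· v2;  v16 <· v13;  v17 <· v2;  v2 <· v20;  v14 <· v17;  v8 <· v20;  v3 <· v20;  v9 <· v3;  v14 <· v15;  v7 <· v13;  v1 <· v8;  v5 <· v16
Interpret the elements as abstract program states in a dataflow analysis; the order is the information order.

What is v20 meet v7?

Common lower bounds of {v20, v7}: v1, v14, v15, v17, v2.
The greatest among these is v2.

v2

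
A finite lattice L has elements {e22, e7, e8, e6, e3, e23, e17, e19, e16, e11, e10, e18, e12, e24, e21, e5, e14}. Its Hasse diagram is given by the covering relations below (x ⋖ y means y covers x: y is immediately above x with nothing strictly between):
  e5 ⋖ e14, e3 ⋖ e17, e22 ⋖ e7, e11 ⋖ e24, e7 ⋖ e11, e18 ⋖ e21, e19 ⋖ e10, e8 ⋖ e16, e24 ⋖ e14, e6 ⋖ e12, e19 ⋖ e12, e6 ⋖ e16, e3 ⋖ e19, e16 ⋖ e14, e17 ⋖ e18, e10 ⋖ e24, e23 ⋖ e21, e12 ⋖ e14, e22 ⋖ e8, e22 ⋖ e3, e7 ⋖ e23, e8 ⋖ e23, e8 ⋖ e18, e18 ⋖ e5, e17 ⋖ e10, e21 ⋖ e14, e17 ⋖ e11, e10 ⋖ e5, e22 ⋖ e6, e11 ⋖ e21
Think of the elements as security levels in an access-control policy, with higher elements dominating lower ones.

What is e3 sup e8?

Common upper bounds of {e3, e8}: e14, e18, e21, e5.
The least among these is e18.

e18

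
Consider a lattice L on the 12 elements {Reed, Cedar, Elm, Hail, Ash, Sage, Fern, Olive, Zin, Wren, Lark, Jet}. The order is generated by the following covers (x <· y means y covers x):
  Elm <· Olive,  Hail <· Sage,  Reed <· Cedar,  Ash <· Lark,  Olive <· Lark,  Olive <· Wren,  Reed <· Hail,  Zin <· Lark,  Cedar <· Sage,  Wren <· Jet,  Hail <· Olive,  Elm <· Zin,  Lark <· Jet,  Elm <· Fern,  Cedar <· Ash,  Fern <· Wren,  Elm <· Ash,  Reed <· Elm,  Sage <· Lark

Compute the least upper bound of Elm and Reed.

Elm

Common upper bounds of {Elm, Reed}: Ash, Elm, Fern, Jet, Lark, Olive, Wren, Zin.
The least among these is Elm.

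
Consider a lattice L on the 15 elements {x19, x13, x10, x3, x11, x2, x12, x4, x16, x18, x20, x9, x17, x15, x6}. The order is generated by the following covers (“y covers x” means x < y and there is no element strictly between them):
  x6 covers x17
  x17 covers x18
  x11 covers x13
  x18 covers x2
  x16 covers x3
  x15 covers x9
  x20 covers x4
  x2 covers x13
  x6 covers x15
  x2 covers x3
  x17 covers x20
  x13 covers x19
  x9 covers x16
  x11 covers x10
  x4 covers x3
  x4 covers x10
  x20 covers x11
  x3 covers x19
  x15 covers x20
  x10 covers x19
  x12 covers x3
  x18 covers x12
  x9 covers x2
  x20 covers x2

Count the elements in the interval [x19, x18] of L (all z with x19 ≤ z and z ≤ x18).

6

The interval [x19, x18] = {x12, x13, x18, x19, x2, x3}, which has 6 elements.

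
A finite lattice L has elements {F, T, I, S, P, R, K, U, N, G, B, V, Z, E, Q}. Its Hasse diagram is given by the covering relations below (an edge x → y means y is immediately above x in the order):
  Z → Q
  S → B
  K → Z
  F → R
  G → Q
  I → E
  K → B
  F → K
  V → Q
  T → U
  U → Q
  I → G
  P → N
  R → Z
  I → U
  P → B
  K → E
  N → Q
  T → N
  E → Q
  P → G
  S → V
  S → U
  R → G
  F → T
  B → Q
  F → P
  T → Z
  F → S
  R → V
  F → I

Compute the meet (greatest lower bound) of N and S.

F

Common lower bounds of {N, S}: F.
The greatest among these is F.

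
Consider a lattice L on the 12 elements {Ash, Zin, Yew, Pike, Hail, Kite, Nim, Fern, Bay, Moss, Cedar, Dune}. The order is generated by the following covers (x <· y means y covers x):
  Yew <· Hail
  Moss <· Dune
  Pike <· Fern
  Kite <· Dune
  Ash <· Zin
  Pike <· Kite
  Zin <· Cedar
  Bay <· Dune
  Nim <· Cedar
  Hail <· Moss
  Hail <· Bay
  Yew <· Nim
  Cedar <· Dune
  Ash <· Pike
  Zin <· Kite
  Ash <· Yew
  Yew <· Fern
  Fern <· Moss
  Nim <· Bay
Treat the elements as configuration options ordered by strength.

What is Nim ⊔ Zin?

Common upper bounds of {Nim, Zin}: Cedar, Dune.
The least among these is Cedar.

Cedar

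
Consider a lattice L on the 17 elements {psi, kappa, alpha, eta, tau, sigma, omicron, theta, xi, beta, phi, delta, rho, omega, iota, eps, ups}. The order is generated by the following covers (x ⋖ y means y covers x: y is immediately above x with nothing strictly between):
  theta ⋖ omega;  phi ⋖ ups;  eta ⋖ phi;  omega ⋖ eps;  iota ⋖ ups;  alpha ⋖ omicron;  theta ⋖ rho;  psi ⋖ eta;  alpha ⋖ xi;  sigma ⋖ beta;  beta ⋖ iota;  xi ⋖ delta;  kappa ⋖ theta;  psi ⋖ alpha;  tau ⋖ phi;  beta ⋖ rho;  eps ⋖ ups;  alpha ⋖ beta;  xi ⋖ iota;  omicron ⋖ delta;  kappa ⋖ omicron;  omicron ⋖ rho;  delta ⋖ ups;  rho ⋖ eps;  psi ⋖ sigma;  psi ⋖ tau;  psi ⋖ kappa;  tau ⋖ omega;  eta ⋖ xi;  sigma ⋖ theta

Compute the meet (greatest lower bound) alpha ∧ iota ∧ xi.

Common lower bounds of {alpha, iota, xi}: alpha, psi.
The greatest among these is alpha.

alpha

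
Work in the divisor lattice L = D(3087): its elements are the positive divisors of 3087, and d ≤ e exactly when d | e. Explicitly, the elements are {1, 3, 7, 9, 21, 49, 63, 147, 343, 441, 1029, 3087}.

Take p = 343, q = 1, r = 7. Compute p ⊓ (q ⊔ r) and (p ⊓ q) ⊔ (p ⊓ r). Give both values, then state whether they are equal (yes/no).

7; 7; yes

q ⊔ r = 7, so p ⊓ (q ⊔ r) = 343 ⊓ 7 = 7.
p ⊓ q = 1 and p ⊓ r = 7, so (p ⊓ q) ⊔ (p ⊓ r) = 1 ⊔ 7 = 7.
Equal: yes.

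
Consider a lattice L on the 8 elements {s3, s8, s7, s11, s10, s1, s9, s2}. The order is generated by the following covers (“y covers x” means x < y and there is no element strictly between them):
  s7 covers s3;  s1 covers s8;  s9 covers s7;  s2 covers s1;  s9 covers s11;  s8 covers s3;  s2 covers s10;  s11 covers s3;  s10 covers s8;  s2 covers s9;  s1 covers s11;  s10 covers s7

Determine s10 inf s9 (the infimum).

Common lower bounds of {s10, s9}: s3, s7.
The greatest among these is s7.

s7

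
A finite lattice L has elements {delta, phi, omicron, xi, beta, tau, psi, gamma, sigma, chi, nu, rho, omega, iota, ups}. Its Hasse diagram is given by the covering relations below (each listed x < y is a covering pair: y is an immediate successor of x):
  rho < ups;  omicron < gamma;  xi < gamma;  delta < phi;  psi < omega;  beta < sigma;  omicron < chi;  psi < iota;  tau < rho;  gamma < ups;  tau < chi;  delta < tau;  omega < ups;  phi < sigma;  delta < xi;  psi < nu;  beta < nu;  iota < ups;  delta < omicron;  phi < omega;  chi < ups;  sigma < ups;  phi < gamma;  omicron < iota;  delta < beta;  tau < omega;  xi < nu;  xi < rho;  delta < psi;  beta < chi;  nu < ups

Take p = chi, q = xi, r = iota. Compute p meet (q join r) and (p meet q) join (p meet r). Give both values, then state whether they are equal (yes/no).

q join r = ups, so p meet (q join r) = chi meet ups = chi.
p meet q = delta and p meet r = omicron, so (p meet q) join (p meet r) = delta join omicron = omicron.
Equal: no.

chi; omicron; no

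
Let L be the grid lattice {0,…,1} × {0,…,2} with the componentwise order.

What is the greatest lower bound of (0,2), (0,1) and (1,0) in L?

(0,0)

Common lower bounds of {(0,2), (0,1), (1,0)}: (0,0).
The greatest among these is (0,0).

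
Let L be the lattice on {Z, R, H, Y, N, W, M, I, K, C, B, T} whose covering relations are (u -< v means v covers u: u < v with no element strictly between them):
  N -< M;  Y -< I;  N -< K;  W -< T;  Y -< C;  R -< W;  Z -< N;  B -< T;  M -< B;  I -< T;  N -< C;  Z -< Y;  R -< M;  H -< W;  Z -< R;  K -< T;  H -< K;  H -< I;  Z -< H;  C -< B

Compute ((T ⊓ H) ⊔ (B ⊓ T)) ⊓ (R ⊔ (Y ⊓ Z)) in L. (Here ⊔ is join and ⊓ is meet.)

R

T ∧ H = H
B ∧ T = B
H ∨ B = T
Y ∧ Z = Z
R ∨ Z = R
T ∧ R = R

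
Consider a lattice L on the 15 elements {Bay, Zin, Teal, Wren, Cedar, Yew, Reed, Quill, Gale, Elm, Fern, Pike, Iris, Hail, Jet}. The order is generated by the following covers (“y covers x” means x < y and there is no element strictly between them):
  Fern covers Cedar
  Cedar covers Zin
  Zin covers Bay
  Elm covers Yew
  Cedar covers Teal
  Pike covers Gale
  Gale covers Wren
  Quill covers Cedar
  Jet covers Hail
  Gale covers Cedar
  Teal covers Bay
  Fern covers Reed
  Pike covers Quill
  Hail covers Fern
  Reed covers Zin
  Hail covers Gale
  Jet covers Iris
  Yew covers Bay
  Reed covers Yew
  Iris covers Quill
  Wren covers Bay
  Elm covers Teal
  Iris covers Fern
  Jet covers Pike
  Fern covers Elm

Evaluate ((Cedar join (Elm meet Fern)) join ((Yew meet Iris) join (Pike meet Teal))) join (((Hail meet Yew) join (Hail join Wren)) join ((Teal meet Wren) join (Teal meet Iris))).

Elm ∧ Fern = Elm
Cedar ∨ Elm = Fern
Yew ∧ Iris = Yew
Pike ∧ Teal = Teal
Yew ∨ Teal = Elm
Fern ∨ Elm = Fern
Hail ∧ Yew = Yew
Hail ∨ Wren = Hail
Yew ∨ Hail = Hail
Teal ∧ Wren = Bay
Teal ∧ Iris = Teal
Bay ∨ Teal = Teal
Hail ∨ Teal = Hail
Fern ∨ Hail = Hail

Hail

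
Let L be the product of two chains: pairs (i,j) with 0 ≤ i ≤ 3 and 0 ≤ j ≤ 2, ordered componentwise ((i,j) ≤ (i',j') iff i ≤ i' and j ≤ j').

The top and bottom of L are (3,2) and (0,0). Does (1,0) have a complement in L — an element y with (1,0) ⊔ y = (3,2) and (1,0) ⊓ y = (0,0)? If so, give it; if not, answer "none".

none

For every candidate y, either (1,0) ∨ y ≠ (3,2) or (1,0) ∧ y ≠ (0,0); no complement exists.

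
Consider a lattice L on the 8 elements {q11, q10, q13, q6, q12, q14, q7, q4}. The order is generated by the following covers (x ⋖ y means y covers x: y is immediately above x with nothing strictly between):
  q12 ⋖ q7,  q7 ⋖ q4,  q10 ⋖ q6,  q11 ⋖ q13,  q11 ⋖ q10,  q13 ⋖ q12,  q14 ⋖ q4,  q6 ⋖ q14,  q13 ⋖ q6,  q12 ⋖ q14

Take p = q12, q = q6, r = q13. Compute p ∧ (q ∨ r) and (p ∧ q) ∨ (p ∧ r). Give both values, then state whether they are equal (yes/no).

q ∨ r = q6, so p ∧ (q ∨ r) = q12 ∧ q6 = q13.
p ∧ q = q13 and p ∧ r = q13, so (p ∧ q) ∨ (p ∧ r) = q13 ∨ q13 = q13.
Equal: yes.

q13; q13; yes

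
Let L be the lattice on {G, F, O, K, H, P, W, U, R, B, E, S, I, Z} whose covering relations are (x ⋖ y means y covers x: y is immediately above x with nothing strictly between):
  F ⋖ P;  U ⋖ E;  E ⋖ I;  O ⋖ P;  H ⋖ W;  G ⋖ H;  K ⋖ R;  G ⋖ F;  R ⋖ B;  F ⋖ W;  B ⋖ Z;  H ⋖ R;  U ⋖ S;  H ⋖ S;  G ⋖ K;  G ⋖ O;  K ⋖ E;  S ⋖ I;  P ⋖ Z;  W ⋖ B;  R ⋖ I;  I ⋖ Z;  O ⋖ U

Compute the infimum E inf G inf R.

Common lower bounds of {E, G, R}: G.
The greatest among these is G.

G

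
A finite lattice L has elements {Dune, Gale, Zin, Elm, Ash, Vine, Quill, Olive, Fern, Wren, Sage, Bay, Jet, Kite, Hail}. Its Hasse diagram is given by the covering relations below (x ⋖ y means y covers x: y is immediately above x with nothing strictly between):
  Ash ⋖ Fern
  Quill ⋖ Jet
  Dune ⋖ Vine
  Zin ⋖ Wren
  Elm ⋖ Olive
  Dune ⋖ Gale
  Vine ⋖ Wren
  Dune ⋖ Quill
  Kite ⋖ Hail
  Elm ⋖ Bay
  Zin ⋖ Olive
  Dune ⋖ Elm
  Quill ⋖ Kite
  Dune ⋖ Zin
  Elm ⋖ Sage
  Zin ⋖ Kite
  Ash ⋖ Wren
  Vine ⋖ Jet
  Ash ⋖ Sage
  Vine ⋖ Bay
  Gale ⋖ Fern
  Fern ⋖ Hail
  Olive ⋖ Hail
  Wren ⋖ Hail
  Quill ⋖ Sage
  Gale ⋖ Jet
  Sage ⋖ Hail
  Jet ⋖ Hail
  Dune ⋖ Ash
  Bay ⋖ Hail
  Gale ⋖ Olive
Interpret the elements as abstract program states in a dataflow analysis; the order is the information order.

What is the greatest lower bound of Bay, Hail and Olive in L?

Elm

Common lower bounds of {Bay, Hail, Olive}: Dune, Elm.
The greatest among these is Elm.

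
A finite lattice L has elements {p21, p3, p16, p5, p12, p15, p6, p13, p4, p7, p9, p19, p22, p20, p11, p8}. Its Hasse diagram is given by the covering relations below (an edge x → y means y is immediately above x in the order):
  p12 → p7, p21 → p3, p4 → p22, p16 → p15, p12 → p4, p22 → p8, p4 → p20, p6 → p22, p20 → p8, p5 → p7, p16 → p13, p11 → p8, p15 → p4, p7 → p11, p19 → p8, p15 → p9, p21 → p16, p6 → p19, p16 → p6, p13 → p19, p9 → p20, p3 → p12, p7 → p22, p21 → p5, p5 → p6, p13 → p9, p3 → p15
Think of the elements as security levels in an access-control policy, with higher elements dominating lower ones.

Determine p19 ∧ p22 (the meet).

p6

Common lower bounds of {p19, p22}: p16, p21, p5, p6.
The greatest among these is p6.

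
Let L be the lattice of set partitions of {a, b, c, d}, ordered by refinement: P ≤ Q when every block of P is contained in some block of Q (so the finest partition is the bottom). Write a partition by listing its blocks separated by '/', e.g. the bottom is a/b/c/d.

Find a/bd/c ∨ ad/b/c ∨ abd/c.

The join of a/bd/c, ad/b/c, abd/c merges any blocks that overlap across the partitions, giving abd/c.

abd/c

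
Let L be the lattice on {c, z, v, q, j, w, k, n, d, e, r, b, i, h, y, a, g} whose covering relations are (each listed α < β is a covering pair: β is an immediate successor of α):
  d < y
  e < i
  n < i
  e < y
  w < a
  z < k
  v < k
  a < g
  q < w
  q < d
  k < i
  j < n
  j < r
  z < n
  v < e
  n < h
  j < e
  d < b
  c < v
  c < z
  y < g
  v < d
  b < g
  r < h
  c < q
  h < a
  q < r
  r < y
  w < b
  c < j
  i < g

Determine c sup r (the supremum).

r

Common upper bounds of {c, r}: a, g, h, r, y.
The least among these is r.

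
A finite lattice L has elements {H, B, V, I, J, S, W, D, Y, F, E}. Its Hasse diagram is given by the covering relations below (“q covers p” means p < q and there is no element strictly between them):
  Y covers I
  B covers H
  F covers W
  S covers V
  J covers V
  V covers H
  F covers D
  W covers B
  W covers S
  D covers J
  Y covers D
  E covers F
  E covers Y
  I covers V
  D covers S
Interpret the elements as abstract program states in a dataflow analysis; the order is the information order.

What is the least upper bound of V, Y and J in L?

Y

Common upper bounds of {V, Y, J}: E, Y.
The least among these is Y.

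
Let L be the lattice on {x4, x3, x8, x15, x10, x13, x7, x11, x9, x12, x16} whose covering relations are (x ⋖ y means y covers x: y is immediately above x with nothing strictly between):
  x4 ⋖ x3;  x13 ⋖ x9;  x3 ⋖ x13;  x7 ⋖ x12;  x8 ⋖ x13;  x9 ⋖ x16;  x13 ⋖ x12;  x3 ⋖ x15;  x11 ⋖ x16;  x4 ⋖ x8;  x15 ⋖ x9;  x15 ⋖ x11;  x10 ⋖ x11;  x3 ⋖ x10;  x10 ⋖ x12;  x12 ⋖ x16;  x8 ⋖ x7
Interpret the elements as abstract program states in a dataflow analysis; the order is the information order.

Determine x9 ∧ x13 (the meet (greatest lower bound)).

Common lower bounds of {x9, x13}: x13, x3, x4, x8.
The greatest among these is x13.

x13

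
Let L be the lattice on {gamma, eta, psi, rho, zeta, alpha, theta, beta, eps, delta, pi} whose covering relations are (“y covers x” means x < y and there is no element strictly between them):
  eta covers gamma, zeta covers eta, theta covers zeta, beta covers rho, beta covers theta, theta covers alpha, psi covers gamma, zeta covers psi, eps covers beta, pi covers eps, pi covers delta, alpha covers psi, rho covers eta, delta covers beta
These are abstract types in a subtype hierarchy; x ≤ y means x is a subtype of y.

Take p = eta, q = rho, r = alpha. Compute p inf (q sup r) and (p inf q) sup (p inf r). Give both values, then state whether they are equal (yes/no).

eta; eta; yes

q sup r = beta, so p inf (q sup r) = eta inf beta = eta.
p inf q = eta and p inf r = gamma, so (p inf q) sup (p inf r) = eta sup gamma = eta.
Equal: yes.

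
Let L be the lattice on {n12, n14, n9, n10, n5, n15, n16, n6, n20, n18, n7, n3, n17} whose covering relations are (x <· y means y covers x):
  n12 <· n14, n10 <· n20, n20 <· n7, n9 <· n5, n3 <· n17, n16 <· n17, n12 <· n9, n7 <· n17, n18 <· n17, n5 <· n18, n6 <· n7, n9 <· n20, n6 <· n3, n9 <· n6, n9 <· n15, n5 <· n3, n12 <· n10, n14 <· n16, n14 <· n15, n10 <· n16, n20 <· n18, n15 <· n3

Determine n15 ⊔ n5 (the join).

n3

Common upper bounds of {n15, n5}: n17, n3.
The least among these is n3.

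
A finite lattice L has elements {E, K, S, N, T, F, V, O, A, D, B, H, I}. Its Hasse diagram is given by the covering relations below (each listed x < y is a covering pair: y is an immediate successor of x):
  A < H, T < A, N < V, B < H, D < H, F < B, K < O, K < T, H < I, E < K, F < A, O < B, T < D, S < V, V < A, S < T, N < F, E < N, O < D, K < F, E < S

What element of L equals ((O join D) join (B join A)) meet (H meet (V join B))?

H

O ∨ D = D
B ∨ A = H
D ∨ H = H
V ∨ B = H
H ∧ H = H
H ∧ H = H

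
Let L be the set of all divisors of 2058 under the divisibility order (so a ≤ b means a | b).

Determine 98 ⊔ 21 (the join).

294

In the divisibility order, the join is the least common multiple: lcm(98, 21) = 294.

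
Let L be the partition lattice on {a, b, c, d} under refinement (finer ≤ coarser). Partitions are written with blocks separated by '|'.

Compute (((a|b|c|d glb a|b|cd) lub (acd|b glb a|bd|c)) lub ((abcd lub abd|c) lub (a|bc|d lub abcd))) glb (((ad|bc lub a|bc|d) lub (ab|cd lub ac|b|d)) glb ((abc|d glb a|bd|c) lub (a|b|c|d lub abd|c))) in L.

abd|c

a|b|c|d ∧ a|b|cd = a|b|c|d
acd|b ∧ a|bd|c = a|b|c|d
a|b|c|d ∨ a|b|c|d = a|b|c|d
abcd ∨ abd|c = abcd
a|bc|d ∨ abcd = abcd
abcd ∨ abcd = abcd
a|b|c|d ∨ abcd = abcd
ad|bc ∨ a|bc|d = ad|bc
ab|cd ∨ ac|b|d = abcd
ad|bc ∨ abcd = abcd
abc|d ∧ a|bd|c = a|b|c|d
a|b|c|d ∨ abd|c = abd|c
a|b|c|d ∨ abd|c = abd|c
abcd ∧ abd|c = abd|c
abcd ∧ abd|c = abd|c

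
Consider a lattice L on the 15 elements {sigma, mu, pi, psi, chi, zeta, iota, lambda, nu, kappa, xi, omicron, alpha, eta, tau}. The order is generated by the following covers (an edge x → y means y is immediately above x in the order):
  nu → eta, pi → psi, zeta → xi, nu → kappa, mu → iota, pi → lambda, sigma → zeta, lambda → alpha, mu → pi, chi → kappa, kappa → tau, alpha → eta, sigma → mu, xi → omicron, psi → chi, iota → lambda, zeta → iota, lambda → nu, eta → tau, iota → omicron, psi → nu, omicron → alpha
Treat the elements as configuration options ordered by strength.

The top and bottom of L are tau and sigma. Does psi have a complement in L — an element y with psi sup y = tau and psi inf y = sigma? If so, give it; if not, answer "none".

none

For every candidate y, either psi ∨ y ≠ tau or psi ∧ y ≠ sigma; no complement exists.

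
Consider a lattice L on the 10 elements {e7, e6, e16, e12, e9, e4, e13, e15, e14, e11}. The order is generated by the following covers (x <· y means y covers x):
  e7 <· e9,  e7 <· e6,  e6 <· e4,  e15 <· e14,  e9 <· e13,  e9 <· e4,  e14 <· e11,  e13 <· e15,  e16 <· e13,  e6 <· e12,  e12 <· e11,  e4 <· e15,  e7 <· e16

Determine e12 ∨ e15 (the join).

e11

Common upper bounds of {e12, e15}: e11.
The least among these is e11.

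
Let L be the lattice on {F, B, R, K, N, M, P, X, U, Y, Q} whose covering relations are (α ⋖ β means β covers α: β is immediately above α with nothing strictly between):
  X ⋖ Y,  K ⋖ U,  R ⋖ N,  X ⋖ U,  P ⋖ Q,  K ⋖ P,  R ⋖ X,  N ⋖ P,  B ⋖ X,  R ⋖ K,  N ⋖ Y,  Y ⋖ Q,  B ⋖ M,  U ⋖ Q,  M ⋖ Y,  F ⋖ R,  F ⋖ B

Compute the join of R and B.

X

Common upper bounds of {R, B}: Q, U, X, Y.
The least among these is X.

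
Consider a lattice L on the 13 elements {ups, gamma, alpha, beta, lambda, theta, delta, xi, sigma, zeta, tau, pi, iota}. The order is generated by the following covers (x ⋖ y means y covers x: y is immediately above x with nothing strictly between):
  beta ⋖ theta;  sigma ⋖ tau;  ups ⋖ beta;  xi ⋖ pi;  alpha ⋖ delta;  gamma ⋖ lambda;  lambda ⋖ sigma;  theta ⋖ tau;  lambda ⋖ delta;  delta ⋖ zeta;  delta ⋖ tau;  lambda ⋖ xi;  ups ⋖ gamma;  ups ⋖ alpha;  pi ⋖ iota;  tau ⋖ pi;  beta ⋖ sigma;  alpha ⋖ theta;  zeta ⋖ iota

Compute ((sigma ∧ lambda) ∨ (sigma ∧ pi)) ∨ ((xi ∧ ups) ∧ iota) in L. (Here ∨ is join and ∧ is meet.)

sigma ∧ lambda = lambda
sigma ∧ pi = sigma
lambda ∨ sigma = sigma
xi ∧ ups = ups
ups ∧ iota = ups
sigma ∨ ups = sigma

sigma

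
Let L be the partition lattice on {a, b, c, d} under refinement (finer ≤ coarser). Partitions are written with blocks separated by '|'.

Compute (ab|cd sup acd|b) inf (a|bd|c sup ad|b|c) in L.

ab|cd ∨ acd|b = abcd
a|bd|c ∨ ad|b|c = abd|c
abcd ∧ abd|c = abd|c

abd|c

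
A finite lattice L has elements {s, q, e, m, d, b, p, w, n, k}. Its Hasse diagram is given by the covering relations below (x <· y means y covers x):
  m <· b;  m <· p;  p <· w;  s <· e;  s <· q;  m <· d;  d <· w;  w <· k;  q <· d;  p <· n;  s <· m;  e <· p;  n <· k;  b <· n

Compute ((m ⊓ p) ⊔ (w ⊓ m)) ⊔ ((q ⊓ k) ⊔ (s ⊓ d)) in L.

m ∧ p = m
w ∧ m = m
m ∨ m = m
q ∧ k = q
s ∧ d = s
q ∨ s = q
m ∨ q = d

d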